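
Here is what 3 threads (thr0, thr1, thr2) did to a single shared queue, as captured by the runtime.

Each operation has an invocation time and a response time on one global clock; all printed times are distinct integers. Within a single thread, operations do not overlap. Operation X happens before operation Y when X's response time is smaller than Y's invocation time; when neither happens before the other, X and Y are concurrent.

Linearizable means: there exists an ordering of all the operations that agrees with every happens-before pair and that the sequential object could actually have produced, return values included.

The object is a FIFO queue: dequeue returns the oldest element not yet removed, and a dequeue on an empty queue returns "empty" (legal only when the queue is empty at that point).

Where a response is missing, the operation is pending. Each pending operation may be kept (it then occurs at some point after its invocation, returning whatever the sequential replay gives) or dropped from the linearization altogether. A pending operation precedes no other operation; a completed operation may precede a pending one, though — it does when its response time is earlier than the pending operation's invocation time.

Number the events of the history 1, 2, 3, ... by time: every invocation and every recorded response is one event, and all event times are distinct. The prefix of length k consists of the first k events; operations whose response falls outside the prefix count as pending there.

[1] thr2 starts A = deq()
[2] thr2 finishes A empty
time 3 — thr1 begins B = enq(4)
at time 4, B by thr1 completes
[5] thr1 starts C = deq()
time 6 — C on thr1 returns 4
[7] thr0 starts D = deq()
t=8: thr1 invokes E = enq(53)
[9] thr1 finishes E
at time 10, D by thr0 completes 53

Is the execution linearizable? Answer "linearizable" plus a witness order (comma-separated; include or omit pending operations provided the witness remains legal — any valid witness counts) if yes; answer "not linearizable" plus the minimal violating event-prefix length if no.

linearizable — witness: A, B, C, E, D

step 1: A deq() → empty — queue <>
step 2: B enq(4) — queue <4>
step 3: C deq() → 4 — queue <>
step 4: E enq(53) — queue <53>
step 5: D deq() → 53 — queue <>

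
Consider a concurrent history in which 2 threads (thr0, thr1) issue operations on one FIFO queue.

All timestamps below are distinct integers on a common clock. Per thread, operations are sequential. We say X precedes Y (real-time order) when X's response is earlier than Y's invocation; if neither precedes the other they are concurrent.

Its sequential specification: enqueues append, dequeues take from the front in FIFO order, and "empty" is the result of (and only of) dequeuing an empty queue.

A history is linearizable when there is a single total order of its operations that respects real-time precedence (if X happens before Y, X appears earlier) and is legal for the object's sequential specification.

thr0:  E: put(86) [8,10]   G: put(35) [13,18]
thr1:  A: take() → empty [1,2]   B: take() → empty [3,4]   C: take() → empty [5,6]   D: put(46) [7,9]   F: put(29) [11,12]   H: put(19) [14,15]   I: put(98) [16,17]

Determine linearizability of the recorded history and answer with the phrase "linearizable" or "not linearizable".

a witness: A, B, C, D, E, F, G, H, I
step 1: A take() → empty — queue <>
step 2: B take() → empty — queue <>
step 3: C take() → empty — queue <>
step 4: D put(46) — queue <46>
step 5: E put(86) — queue <46,86>
step 6: F put(29) — queue <46,86,29>
step 7: G put(35) — queue <46,86,29,35>
step 8: H put(19) — queue <46,86,29,35,19>
step 9: I put(98) — queue <46,86,29,35,19,98>

linearizable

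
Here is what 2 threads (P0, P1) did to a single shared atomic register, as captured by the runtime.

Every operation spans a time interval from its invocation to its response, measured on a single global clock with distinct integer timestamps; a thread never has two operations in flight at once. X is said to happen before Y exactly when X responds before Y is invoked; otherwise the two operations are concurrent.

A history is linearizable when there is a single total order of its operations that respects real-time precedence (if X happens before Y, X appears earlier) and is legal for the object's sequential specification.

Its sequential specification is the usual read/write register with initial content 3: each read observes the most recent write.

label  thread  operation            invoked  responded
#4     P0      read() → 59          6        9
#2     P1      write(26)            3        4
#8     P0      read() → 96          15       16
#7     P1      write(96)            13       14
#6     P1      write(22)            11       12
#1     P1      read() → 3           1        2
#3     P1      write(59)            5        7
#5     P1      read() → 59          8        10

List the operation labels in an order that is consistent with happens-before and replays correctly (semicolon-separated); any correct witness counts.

#1; #2; #3; #4; #5; #6; #7; #8

step 1: #1 read() → 3 — value 3
step 2: #2 write(26) — value 26
step 3: #3 write(59) — value 59
step 4: #4 read() → 59 — value 59
step 5: #5 read() → 59 — value 59
step 6: #6 write(22) — value 22
step 7: #7 write(96) — value 96
step 8: #8 read() → 96 — value 96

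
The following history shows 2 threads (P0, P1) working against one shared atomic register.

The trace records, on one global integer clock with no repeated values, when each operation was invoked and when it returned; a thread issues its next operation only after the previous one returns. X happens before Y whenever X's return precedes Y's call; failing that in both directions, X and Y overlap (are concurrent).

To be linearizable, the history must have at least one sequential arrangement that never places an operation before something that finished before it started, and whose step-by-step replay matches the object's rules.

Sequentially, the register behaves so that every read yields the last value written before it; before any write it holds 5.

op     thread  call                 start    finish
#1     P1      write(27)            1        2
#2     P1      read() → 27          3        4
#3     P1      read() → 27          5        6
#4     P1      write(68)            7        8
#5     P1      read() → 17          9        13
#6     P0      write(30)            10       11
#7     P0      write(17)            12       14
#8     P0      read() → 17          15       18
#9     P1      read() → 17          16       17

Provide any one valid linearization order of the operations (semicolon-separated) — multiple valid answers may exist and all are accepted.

#1; #2; #3; #4; #6; #7; #5; #8; #9

step 1: #1 write(27) — value 27
step 2: #2 read() → 27 — value 27
step 3: #3 read() → 27 — value 27
step 4: #4 write(68) — value 68
step 5: #6 write(30) — value 30
step 6: #7 write(17) — value 17
step 7: #5 read() → 17 — value 17
step 8: #8 read() → 17 — value 17
step 9: #9 read() → 17 — value 17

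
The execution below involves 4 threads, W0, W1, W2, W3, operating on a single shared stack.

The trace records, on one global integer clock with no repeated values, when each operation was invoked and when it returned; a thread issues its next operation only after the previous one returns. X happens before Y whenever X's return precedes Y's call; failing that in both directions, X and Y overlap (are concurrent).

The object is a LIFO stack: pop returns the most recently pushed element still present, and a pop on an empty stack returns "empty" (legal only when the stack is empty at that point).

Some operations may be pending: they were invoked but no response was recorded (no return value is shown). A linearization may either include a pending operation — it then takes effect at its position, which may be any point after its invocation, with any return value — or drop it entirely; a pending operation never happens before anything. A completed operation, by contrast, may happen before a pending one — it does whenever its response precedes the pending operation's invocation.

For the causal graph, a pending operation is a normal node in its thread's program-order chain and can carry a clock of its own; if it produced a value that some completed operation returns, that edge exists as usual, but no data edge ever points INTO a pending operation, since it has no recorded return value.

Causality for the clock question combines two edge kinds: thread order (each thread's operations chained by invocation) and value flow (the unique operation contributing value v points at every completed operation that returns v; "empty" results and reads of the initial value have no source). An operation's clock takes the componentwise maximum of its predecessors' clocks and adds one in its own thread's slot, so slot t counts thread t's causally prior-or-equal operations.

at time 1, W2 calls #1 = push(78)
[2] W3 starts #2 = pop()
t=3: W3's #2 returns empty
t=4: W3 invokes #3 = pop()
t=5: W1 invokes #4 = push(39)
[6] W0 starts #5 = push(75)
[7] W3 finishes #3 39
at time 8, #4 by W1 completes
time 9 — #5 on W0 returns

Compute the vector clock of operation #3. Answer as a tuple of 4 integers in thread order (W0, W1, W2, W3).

(0, 1, 0, 2)

root op #2, invoked 2: fresh clock plus W3's own tick → (0, 0, 0, 1)
root op #1, invoked 1: fresh clock plus W2's own tick → (0, 0, 1, 0)
root op #4, invoked 5: fresh clock plus W1's own tick → (0, 1, 0, 0)
root op #5, invoked 6: fresh clock plus W0's own tick → (1, 0, 0, 0)
merge at #3 (invoked 4): VC(#2)=(0, 0, 0, 1), VC(#4)=(0, 1, 0, 0), own-thread bump on W3 → (0, 1, 0, 2)
target: VC(#3) = (0, 1, 0, 2)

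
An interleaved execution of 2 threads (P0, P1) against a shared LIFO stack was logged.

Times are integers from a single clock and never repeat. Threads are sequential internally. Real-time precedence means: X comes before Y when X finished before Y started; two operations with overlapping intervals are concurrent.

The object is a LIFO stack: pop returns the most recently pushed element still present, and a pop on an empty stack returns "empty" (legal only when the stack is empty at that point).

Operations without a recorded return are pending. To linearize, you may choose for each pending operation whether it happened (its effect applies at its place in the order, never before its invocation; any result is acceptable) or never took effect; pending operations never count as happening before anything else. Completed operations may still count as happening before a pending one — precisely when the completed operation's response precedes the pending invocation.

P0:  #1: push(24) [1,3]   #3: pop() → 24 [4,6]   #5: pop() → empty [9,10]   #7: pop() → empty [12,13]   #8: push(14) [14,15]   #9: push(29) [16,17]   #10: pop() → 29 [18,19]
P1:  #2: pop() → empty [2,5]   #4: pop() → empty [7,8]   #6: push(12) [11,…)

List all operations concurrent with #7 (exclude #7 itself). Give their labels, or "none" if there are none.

#6

#7 spans [12,13]; an op avoiding the whole window 12..13 is ordered, any other is concurrent
#1 [1,3]: before
#2 [2,5]: before
#3 [4,6]: before
#4 [7,8]: before
#5 [9,10]: before
#6 [11,…): concurrent
#8 [14,15]: after
#9 [16,17]: after
#10 [18,19]: after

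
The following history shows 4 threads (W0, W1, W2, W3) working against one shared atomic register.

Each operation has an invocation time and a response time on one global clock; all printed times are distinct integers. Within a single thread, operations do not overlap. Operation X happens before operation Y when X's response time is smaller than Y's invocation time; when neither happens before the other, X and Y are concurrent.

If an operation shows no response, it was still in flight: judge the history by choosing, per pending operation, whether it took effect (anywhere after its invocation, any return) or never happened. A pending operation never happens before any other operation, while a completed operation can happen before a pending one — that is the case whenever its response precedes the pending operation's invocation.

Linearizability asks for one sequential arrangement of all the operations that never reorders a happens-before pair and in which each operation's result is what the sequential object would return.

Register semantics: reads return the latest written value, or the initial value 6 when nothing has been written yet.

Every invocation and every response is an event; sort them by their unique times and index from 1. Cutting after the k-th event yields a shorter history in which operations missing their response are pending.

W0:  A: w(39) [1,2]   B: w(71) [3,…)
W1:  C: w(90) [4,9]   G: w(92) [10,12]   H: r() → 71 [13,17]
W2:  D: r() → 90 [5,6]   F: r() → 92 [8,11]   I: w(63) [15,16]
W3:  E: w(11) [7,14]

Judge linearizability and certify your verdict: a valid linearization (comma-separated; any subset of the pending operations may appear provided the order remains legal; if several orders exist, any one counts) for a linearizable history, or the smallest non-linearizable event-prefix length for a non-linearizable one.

1. A w(39), leaving value 39
2. C w(90), leaving value 90
3. D r() → 90, leaving value 90
4. E w(11), leaving value 11
5. G w(92), leaving value 92
6. F r() → 92, leaving value 92
7. B w(71) (pending, included), leaving value 71
8. H r() → 71, leaving value 71
9. I w(63), leaving value 63

linearizable — witness: A, C, D, E, G, F, B, H, I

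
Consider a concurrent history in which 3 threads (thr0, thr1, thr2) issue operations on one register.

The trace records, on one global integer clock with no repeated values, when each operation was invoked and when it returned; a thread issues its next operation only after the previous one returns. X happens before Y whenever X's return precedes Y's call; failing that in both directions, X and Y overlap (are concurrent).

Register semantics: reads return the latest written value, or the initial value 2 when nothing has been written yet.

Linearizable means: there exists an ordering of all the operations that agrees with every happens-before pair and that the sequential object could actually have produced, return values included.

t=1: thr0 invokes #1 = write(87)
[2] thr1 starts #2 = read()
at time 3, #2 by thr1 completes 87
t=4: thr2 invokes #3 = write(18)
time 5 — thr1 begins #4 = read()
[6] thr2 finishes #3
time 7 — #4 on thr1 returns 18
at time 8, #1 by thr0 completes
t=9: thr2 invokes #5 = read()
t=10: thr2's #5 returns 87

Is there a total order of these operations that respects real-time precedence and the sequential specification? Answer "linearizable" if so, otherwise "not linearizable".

cut after 9 events: linearizable; cut after 10 events (#5 responds, time 10): not linearizable
all 8 real-time-respecting orders fail — 5 completed register operations, no legal replay
e.g. #1, #2, #3, #4, #5: illegal at step 5, since #5 read() → 87 cannot apply there
e.g. #1, #2, #4, #3, #5: illegal at step 3, since #4 read() → 18 cannot apply there

not linearizable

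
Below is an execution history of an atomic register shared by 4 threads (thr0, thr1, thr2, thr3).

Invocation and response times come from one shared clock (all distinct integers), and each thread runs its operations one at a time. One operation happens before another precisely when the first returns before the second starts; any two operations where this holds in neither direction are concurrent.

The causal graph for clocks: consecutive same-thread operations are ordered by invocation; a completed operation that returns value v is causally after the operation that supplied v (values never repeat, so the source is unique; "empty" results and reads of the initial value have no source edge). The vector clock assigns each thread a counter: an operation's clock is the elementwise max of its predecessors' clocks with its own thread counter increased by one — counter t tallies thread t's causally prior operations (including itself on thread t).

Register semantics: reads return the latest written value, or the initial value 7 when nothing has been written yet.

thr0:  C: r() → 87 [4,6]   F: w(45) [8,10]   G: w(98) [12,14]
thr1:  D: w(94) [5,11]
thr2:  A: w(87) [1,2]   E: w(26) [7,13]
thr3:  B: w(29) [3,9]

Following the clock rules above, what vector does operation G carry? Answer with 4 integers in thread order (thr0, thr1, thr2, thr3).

(3, 0, 1, 0)

VC(B, invoked at 3): no causal predecessors; +1 on thr3 → (0, 0, 0, 1)
VC(A, invoked at 1): no causal predecessors; +1 on thr2 → (0, 0, 1, 0)
VC(D, invoked at 5): no causal predecessors; +1 on thr1 → (0, 1, 0, 0)
E (invocation 7): componentwise max over VC(A)=(0, 0, 1, 0), +1 at thr2, giving (0, 0, 2, 0)
C (invocation 4): componentwise max over VC(A)=(0, 0, 1, 0), +1 at thr0, giving (1, 0, 1, 0)
F (invocation 8): componentwise max over VC(C)=(1, 0, 1, 0), +1 at thr0, giving (2, 0, 1, 0)
G (invocation 12): componentwise max over VC(F)=(2, 0, 1, 0), +1 at thr0, giving (3, 0, 1, 0)
target: VC(G) = (3, 0, 1, 0)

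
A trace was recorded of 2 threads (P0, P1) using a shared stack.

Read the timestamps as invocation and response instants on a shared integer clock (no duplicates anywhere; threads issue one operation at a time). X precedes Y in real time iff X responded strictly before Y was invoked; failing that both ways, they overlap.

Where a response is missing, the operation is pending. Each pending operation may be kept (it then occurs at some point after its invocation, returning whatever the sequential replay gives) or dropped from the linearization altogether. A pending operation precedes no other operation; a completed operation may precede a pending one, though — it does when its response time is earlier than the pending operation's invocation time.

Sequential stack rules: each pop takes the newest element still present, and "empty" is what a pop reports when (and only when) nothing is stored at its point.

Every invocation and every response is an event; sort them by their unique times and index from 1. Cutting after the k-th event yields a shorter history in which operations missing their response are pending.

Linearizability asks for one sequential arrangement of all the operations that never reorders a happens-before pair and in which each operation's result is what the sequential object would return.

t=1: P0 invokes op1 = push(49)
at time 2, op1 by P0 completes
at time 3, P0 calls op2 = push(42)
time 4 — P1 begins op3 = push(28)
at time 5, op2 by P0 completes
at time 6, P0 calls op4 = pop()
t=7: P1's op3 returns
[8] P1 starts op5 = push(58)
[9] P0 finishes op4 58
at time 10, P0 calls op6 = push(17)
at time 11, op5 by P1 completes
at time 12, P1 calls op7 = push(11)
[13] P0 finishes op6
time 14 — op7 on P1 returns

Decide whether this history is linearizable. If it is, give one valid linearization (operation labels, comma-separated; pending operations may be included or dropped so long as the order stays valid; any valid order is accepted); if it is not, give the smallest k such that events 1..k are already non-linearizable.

linearizable — witness: op1, op2, op3, op5, op4, op6, op7

1. op1 push(49), leaving stack <49>
2. op2 push(42), leaving stack <49,42>
3. op3 push(28), leaving stack <49,42,28>
4. op5 push(58), leaving stack <49,42,28,58>
5. op4 pop() → 58, leaving stack <49,42,28>
6. op6 push(17), leaving stack <49,42,28,17>
7. op7 push(11), leaving stack <49,42,28,17,11>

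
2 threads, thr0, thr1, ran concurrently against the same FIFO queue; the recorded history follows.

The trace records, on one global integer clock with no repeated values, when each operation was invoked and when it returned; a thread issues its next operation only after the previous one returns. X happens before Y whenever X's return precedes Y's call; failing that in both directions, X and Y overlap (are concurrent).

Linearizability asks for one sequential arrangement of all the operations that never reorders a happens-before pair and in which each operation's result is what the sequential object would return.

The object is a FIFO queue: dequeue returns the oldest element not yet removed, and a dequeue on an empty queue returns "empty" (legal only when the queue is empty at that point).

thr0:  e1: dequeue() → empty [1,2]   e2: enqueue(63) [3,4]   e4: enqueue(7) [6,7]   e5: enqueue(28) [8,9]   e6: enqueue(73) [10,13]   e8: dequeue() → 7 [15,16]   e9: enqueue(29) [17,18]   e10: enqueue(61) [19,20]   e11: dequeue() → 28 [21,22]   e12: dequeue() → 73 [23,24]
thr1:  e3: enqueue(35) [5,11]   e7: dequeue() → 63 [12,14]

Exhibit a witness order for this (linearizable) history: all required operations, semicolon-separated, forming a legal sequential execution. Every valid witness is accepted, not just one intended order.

e1; e2; e4; e5; e6; e3; e7; e8; e9; e10; e11; e12

1. e1 dequeue() → empty, leaving queue <>
2. e2 enqueue(63), leaving queue <63>
3. e4 enqueue(7), leaving queue <63,7>
4. e5 enqueue(28), leaving queue <63,7,28>
5. e6 enqueue(73), leaving queue <63,7,28,73>
6. e3 enqueue(35), leaving queue <63,7,28,73,35>
7. e7 dequeue() → 63, leaving queue <7,28,73,35>
8. e8 dequeue() → 7, leaving queue <28,73,35>
9. e9 enqueue(29), leaving queue <28,73,35,29>
10. e10 enqueue(61), leaving queue <28,73,35,29,61>
11. e11 dequeue() → 28, leaving queue <73,35,29,61>
12. e12 dequeue() → 73, leaving queue <35,29,61>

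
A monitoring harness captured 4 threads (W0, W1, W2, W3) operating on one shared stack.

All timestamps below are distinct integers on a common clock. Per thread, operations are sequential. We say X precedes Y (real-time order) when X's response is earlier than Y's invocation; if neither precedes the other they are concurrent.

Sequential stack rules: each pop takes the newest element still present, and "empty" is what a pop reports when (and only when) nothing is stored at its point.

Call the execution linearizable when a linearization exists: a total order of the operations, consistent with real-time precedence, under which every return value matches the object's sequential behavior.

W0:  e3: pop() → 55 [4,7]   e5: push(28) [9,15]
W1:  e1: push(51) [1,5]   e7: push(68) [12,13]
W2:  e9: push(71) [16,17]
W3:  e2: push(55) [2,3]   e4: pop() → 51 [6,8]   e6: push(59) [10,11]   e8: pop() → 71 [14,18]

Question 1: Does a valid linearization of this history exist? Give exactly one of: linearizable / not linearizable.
a witness: e1, e2, e3, e4, e5, e6, e7, e9, e8
step 1: e1 push(51) — stack <51>
step 2: e2 push(55) — stack <51,55>
step 3: e3 pop() → 55 — stack <51>
step 4: e4 pop() → 51 — stack <>
step 5: e5 push(28) — stack <28>
step 6: e6 push(59) — stack <28,59>
step 7: e7 push(68) — stack <28,59,68>
step 8: e9 push(71) — stack <28,59,68,71>
step 9: e8 pop() → 71 — stack <28,59,68>

linearizable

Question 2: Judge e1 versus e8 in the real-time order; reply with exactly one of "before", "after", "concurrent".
Answer: before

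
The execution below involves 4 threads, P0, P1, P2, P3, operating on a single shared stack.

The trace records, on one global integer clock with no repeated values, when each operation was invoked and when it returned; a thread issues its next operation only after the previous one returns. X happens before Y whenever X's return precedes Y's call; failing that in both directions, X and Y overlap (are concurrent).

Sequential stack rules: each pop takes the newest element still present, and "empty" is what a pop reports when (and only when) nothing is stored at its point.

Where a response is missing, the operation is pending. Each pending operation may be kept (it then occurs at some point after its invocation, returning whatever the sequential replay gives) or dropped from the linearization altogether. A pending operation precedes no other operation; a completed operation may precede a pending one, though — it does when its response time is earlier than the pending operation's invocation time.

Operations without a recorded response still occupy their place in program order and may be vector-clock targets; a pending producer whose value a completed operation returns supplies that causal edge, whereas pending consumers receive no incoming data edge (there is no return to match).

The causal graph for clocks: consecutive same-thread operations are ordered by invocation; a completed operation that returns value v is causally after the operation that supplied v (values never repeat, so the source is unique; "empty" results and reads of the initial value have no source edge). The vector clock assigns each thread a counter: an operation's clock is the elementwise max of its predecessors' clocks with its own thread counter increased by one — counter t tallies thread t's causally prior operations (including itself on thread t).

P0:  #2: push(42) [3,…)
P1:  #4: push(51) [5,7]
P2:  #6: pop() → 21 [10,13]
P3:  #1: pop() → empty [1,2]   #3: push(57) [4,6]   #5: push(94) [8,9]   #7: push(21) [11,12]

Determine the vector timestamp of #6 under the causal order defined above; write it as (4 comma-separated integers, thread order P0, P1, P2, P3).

(0, 0, 1, 4)

no predecessors for #1 (invoked 1): P3 increments from zero → (0, 0, 0, 1)
no predecessors for #4 (invoked 5): P1 increments from zero → (0, 1, 0, 0)
no predecessors for #2 (invoked 3): P0 increments from zero → (1, 0, 0, 0)
from VC(#1)=(0, 0, 0, 1), #3 (invoked 4) maxes components and bumps P3 → (0, 0, 0, 2)
from VC(#3)=(0, 0, 0, 2), #5 (invoked 8) maxes components and bumps P3 → (0, 0, 0, 3)
from VC(#5)=(0, 0, 0, 3), #7 (invoked 11) maxes components and bumps P3 → (0, 0, 0, 4)
from VC(#7)=(0, 0, 0, 4), #6 (invoked 10) maxes components and bumps P2 → (0, 0, 1, 4)
target: VC(#6) = (0, 0, 1, 4)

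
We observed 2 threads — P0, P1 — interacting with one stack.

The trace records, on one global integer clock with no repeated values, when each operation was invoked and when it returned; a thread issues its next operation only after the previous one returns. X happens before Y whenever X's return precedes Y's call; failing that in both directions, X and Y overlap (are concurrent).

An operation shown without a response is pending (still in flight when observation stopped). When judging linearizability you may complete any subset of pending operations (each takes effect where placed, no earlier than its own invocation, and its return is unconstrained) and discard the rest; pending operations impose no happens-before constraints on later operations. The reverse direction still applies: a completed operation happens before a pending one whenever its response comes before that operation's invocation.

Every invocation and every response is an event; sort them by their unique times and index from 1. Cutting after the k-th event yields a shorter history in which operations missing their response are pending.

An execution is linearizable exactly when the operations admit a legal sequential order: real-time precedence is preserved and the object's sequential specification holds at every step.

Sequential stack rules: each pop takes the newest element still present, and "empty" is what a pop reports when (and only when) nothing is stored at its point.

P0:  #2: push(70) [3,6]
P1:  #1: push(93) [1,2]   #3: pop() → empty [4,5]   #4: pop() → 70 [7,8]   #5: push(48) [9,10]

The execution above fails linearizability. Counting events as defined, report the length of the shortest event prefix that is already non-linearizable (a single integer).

5

one valid order for events 1..4 is #1:
step 1: #1 push(93) — stack <93>
once event 5 joins (#3's response, time 5), exhaustive search finds no witness
every completion of the 1 pending operation (#2) was checked; none linearizes
take #1, #3 (pending dropped): step 2 already fails, because #3 pop() → empty cannot occur there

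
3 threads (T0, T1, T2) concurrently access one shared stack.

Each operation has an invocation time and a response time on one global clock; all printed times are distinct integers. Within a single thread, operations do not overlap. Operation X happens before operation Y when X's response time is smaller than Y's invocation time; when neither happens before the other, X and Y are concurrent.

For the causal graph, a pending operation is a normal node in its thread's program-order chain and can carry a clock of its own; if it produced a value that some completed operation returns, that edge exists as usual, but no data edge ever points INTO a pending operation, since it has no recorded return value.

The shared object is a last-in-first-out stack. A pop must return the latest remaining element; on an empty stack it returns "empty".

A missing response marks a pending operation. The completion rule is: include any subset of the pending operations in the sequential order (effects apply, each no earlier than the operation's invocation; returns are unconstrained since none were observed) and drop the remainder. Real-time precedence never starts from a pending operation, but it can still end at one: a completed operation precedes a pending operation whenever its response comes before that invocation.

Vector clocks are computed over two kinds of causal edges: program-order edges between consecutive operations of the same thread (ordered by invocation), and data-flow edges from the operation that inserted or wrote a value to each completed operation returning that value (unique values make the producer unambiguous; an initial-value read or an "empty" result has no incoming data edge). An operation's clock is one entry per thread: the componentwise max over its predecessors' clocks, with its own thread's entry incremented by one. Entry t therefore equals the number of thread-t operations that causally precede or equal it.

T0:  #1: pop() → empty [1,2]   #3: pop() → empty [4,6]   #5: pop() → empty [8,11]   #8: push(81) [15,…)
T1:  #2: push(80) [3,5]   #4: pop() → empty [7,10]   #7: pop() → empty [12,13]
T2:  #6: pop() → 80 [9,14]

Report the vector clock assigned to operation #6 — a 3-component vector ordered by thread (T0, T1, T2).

(0, 1, 1)

root op #2, invoked 3: fresh clock plus T1's own tick → (0, 1, 0)
root op #1, invoked 1: fresh clock plus T0's own tick → (1, 0, 0)
merge at #6 (invoked 9): VC(#2)=(0, 1, 0), own-thread bump on T2 → (0, 1, 1)
merge at #4 (invoked 7): VC(#2)=(0, 1, 0), own-thread bump on T1 → (0, 2, 0)
merge at #3 (invoked 4): VC(#1)=(1, 0, 0), own-thread bump on T0 → (2, 0, 0)
merge at #7 (invoked 12): VC(#4)=(0, 2, 0), own-thread bump on T1 → (0, 3, 0)
merge at #5 (invoked 8): VC(#3)=(2, 0, 0), own-thread bump on T0 → (3, 0, 0)
merge at #8 (invoked 15): VC(#5)=(3, 0, 0), own-thread bump on T0 → (4, 0, 0)
target: VC(#6) = (0, 1, 1)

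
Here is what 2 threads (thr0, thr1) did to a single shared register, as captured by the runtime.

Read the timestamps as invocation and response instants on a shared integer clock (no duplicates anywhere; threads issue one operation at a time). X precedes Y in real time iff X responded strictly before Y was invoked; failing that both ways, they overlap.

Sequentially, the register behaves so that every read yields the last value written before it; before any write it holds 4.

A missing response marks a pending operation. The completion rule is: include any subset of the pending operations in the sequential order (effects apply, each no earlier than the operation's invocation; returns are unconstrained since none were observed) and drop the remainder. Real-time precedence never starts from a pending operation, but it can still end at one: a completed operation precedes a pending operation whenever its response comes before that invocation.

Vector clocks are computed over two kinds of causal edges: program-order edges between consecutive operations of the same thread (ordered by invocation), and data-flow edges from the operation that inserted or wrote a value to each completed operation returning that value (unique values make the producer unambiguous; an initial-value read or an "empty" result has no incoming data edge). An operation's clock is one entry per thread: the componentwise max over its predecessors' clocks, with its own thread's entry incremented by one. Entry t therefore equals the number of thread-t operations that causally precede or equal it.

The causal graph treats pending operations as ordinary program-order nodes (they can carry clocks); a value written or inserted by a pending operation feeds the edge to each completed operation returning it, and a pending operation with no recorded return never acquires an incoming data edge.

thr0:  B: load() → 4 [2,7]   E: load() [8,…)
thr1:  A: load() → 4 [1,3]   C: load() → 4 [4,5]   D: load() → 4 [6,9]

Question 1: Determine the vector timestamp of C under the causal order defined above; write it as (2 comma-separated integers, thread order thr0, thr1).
root op A, invoked 1: fresh clock plus thr1's own tick → (0, 1)
root op B, invoked 2: fresh clock plus thr0's own tick → (1, 0)
from VC(A)=(0, 1), C (invoked 4) maxes components and bumps thr1 → (0, 2)
from VC(B)=(1, 0), E (invoked 8) maxes components and bumps thr0 → (2, 0)
from VC(C)=(0, 2), D (invoked 6) maxes components and bumps thr1 → (0, 3)
target: VC(C) = (0, 2)

(0, 2)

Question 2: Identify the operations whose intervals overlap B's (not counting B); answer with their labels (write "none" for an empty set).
B runs from 2 to 7; window-overlapping ops are concurrent
A [1,3]: concurrent
C [4,5]: concurrent
D [6,9]: concurrent
E [8,…): after

A, C, D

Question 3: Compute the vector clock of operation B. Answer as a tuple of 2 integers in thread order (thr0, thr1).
A, invoked 1, has no incoming edges; only thr1's bump applies → (0, 1)
B, invoked 2, has no incoming edges; only thr0's bump applies → (1, 0)
VC(C, invoked at 4): max of VC(A)=(0, 1), then +1 on thread thr1 → (0, 2)
VC(E, invoked at 8): max of VC(B)=(1, 0), then +1 on thread thr0 → (2, 0)
VC(D, invoked at 6): max of VC(C)=(0, 2), then +1 on thread thr1 → (0, 3)
target: VC(B) = (1, 0)

(1, 0)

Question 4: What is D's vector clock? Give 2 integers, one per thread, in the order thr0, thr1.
invoked at 1, A has no predecessors; its own thr1 bump gives (0, 1)
invoked at 2, B has no predecessors; its own thr0 bump gives (1, 0)
merge at C (invoked 4): VC(A)=(0, 1), own-thread bump on thr1 → (0, 2)
merge at E (invoked 8): VC(B)=(1, 0), own-thread bump on thr0 → (2, 0)
merge at D (invoked 6): VC(C)=(0, 2), own-thread bump on thr1 → (0, 3)
target: VC(D) = (0, 3)

(0, 3)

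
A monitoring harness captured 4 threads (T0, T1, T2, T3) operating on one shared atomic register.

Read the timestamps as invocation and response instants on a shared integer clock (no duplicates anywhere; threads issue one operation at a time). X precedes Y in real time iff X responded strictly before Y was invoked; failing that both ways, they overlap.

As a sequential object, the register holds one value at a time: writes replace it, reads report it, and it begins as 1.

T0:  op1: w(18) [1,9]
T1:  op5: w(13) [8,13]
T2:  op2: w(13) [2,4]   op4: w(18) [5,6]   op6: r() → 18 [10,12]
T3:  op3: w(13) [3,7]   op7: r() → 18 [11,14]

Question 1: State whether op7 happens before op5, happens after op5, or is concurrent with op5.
op7 spans [11,14], op5 spans [8,13]
the intervals overlap in both directions

concurrent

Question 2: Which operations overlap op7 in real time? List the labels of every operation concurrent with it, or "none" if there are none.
op7 runs from 11 to 14; window-overlapping ops are concurrent
op1 [1,9]: before
op2 [2,4]: before
op3 [3,7]: before
op4 [5,6]: before
op5 [8,13]: concurrent
op6 [10,12]: concurrent

op5, op6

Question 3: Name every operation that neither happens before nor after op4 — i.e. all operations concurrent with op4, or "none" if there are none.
op4 spans [5,6]: anything still running between times 5 and 6 counts as concurrent
op1 [1,9]: concurrent
op2 [2,4]: before
op3 [3,7]: concurrent
op5 [8,13]: after
op6 [10,12]: after
op7 [11,14]: after

op1, op3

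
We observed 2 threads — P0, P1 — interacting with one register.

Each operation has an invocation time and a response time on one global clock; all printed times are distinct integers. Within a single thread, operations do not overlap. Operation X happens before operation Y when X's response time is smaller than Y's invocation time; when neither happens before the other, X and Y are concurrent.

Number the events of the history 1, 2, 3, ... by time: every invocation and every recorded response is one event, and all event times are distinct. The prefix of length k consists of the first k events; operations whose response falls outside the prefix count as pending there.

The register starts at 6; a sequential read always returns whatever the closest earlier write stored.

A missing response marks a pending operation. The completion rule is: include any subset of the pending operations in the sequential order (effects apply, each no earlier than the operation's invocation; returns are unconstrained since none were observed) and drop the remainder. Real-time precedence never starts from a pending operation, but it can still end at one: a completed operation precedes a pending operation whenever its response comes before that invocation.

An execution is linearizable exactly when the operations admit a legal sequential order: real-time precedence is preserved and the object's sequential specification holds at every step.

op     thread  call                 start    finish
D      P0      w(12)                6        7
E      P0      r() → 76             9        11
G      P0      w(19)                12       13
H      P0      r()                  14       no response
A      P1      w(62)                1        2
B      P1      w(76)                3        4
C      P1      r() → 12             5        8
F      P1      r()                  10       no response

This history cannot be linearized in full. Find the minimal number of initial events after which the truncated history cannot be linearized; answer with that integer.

one valid order for events 1..10 is A, B, D, C:
after step 1 (A w(62)): value 62
after step 2 (B w(76)): value 76
after step 3 (D w(12)): value 12
after step 4 (C r() → 12): value 12
event 11 — E's response, time 11 — after it, nothing linearizes
include/drop combinations of the 1 pending operation (F) were all tried; none helps
one such order, A, B, C, D, E (pending dropped), breaks at step 3 where C r() → 12 is illegal
one such order, A, B, D, C, E (pending dropped), breaks at step 5 where E r() → 76 is illegal

11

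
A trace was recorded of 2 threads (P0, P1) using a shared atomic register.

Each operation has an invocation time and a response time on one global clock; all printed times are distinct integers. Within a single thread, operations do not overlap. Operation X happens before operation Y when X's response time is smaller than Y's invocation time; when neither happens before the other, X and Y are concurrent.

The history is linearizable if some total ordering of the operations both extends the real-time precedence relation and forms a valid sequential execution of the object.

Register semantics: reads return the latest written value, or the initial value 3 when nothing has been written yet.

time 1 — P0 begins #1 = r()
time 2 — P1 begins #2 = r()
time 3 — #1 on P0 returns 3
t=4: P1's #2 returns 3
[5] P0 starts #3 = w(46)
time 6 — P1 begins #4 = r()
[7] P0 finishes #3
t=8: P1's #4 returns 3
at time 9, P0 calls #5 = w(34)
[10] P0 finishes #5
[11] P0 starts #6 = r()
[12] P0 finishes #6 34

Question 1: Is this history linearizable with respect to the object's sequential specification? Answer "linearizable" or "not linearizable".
a witness: #1, #2, #4, #3, #5, #6
after step 1 (#1 r() → 3): value 3
after step 2 (#2 r() → 3): value 3
after step 3 (#4 r() → 3): value 3
after step 4 (#3 w(46)): value 46
after step 5 (#5 w(34)): value 34
after step 6 (#6 r() → 34): value 34

linearizable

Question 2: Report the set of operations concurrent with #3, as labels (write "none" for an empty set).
Answer: #4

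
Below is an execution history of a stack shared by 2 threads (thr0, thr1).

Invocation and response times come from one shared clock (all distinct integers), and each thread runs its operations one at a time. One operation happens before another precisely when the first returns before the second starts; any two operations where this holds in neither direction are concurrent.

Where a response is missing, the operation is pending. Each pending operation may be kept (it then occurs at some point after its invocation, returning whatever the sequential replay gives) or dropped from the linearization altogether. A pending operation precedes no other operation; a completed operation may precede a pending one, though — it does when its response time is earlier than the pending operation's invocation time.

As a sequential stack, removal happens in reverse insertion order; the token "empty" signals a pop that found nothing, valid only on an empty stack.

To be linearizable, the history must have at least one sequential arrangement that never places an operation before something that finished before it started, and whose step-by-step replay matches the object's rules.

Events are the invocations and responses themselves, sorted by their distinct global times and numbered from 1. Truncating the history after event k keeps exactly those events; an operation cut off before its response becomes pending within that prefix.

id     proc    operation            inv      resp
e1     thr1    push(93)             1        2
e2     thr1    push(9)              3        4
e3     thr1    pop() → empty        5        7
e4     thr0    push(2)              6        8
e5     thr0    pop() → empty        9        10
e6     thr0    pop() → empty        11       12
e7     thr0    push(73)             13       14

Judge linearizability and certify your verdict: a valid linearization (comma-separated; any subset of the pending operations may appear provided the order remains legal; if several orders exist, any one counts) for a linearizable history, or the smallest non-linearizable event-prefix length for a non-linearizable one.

cut after 6 events: linearizable; cut after 7 events (e3 responds, time 7): not linearizable
the completed operations (3 total) allow one real-time order; the stack replay rejects it
include/drop combinations of the 1 pending operation (e4) were all tried; none helps
sample order e1, e2, e3 (pending dropped) stalls at step 3 — e3 pop() → empty has no legal effect

not linearizable — minimal violating prefix: 7 events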